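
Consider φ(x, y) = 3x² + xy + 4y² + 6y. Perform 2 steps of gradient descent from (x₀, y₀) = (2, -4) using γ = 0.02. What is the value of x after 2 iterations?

∇φ = (6x + y, x + 8y + 6)
Step 1: at (2, -4), ∇φ = (8, -24) → (2, -4) − 0.02·(8, -24) = (1.84, -3.52)
Step 2: at (1.84, -3.52), ∇φ = (7.52, -20.32) → (1.84, -3.52) − 0.02·(7.52, -20.32) = (1.6896, -3.1136)
x = 1.6896

1.6896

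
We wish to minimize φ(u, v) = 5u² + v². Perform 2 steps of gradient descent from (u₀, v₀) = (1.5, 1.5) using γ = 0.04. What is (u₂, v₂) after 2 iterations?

∇φ = (10u, 2v)
Step 1: at (1.5, 1.5), ∇φ = (15, 3) → (1.5, 1.5) − 0.04·(15, 3) = (0.9, 1.38)
Step 2: at (0.9, 1.38), ∇φ = (9, 2.76) → (0.9, 1.38) − 0.04·(9, 2.76) = (0.54, 1.2696)

(0.54, 1.2696)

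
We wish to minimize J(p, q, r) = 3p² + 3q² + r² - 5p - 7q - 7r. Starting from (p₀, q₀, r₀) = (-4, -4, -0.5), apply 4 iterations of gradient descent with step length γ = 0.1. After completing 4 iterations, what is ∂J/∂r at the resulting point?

∇J = (6p - 5, 6q - 7, 2r - 7)
(p₁, q₁, r₁) = (-4, -4, -0.5) − 0.1·(-29, -31, -8) = (-1.1, -0.9, 0.3)
(p₂, q₂, r₂) = (-1.1, -0.9, 0.3) − 0.1·(-11.6, -12.4, -6.4) = (0.06, 0.34, 0.94)
(p₃, q₃, r₃) = (0.06, 0.34, 0.94) − 0.1·(-4.64, -4.96, -5.12) = (0.524, 0.836, 1.452)
(p₄, q₄, r₄) = (0.524, 0.836, 1.452) − 0.1·(-1.856, -1.984, -4.096) = (0.7096, 1.0344, 1.8616)
∂J/∂r at (0.7096, 1.0344, 1.8616) = -3.2768

-3.2768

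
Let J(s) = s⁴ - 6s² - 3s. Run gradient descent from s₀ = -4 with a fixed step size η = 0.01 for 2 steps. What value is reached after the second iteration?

J′(s) = 4s³ - 12s - 3
Step 1: J′(-4) = -211; s₁ = -4 − 0.01·(-211) = -1.89
Step 2: J′(-1.89) = -7.325076; s₂ = -1.89 − 0.01·(-7.325076) = -1.81674924

-1.81674924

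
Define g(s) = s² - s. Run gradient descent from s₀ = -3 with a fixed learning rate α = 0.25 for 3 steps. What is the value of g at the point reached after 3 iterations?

g′(s) = 2s - 1
s₁ = -3 − 0.25·(-7) = -1.25
s₂ = -1.25 − 0.25·(-3.5) = -0.375
s₃ = -0.375 − 0.25·(-1.75) = 0.0625
g(0.0625) = -0.05859375

-0.05859375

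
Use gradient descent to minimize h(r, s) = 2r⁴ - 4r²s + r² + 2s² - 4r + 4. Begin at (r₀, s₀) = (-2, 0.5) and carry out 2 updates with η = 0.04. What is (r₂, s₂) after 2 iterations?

(0.80895488, 0.940576)

∇h = (8r³ - 8rs + 2r - 4, -4r² + 4s)
(r₁, s₁) = (-2, 0.5) − 0.04·(-64, -14) = (0.56, 1.06)
(r₂, s₂) = (0.56, 1.06) − 0.04·(-6.223872, 2.9856) = (0.80895488, 0.940576)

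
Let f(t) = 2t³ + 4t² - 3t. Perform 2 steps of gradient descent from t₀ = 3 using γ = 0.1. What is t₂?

-12.75

f′(t) = 6t² + 8t - 3
t₁ = 3 − 0.1·75 = -4.5
t₂ = -4.5 − 0.1·82.5 = -12.75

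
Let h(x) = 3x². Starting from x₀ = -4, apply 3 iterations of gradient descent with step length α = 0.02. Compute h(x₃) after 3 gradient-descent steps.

h′(x) = 6x
x₁ = -4 − 0.02·(-24) = -3.52
x₂ = -3.52 − 0.02·(-21.12) = -3.0976
x₃ = -3.0976 − 0.02·(-18.5856) = -2.725888
h(-2.725888) = 22.291396165632

22.291396165632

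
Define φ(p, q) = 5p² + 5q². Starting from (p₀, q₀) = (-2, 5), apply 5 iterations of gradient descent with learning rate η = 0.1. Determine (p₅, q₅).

(0, 0)

∇φ = (10p, 10q)
Step 1: at (-2, 5), ∇φ = (-20, 50) → (-2, 5) − 0.1·(-20, 50) = (0, 0)
Step 2: at (0, 0), ∇φ = (0, 0) → (0, 0) − 0.1·(0, 0) = (0, 0)
Step 3: at (0, 0), ∇φ = (0, 0) → (0, 0) − 0.1·(0, 0) = (0, 0)
Step 4: at (0, 0), ∇φ = (0, 0) → (0, 0) − 0.1·(0, 0) = (0, 0)
Step 5: at (0, 0), ∇φ = (0, 0) → (0, 0) − 0.1·(0, 0) = (0, 0)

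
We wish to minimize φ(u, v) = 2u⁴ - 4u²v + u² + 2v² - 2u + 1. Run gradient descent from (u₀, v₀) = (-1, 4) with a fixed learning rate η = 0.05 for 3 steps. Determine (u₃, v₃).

∇φ = (8u³ - 8uv + 2u - 2, -4u² + 4v)
(u₁, v₁) = (-1, 4) − 0.05·(20, 12) = (-2, 3.4)
(u₂, v₂) = (-2, 3.4) − 0.05·(-15.6, -2.4) = (-1.22, 3.52)
(u₃, v₃) = (-1.22, 3.52) − 0.05·(15.388416, 8.1264) = (-1.9894208, 3.11368)

(-1.9894208, 3.11368)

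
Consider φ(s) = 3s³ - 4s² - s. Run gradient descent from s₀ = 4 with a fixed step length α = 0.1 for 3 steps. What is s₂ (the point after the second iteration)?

-58.049

φ′(s) = 9s² - 8s - 1
Step 1: φ′(4) = 111; s₁ = 4 − 0.1·111 = -7.1
Step 2: φ′(-7.1) = 509.49; s₂ = -7.1 − 0.1·509.49 = -58.049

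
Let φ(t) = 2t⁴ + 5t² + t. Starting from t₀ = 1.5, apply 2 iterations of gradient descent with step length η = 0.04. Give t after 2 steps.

-0.16859264

φ′(t) = 8t³ + 10t + 1
Step 1: φ′(1.5) = 43; t₁ = 1.5 − 0.04·43 = -0.22
Step 2: φ′(-0.22) = -1.285184; t₂ = -0.22 − 0.04·(-1.285184) = -0.16859264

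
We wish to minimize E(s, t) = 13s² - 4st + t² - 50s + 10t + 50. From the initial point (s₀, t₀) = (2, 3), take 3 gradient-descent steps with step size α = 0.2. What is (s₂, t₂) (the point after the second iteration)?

∇E = (26s - 4t - 50, -4s + 2t + 10)
Step 1: at (2, 3), ∇E = (-10, 8) → (2, 3) − 0.2·(-10, 8) = (4, 1.4)
Step 2: at (4, 1.4), ∇E = (48.4, -3.2) → (4, 1.4) − 0.2·(48.4, -3.2) = (-5.68, 2.04)

(-5.68, 2.04)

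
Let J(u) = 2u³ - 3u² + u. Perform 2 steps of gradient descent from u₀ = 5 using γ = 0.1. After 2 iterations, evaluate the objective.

-150345.912355632

J′(u) = 6u² - 6u + 1
Step 1: J′(5) = 121; u₁ = 5 − 0.1·121 = -7.1
Step 2: J′(-7.1) = 346.06; u₂ = -7.1 − 0.1·346.06 = -41.706
J(-41.706) = -150345.912355632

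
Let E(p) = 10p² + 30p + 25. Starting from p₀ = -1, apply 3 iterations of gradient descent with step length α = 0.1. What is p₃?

-2

E′(p) = 20p + 30
p₁ = -1 − 0.1·10 = -2
p₂ = -2 − 0.1·(-10) = -1
p₃ = -1 − 0.1·10 = -2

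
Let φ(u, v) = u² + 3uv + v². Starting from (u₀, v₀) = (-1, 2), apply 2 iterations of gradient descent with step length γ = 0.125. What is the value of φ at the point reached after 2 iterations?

-3.579345703125

∇φ = (2u + 3v, 3u + 2v)
(u₁, v₁) = (-1, 2) − 0.125·(4, 1) = (-1.5, 1.875)
(u₂, v₂) = (-1.5, 1.875) − 0.125·(2.625, -0.75) = (-1.828125, 1.96875)
φ(-1.828125, 1.96875) = -3.579345703125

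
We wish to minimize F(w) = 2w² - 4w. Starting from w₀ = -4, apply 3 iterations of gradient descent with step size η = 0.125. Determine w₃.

F′(w) = 4w - 4
w₁ = -4 − 0.125·(-20) = -1.5
w₂ = -1.5 − 0.125·(-10) = -0.25
w₃ = -0.25 − 0.125·(-5) = 0.375

0.375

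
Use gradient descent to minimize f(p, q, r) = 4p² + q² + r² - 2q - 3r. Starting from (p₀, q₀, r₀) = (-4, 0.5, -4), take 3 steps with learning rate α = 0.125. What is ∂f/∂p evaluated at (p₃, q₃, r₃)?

0

∇f = (8p, 2q - 2, 2r - 3)
(p₁, q₁, r₁) = (-4, 0.5, -4) − 0.125·(-32, -1, -11) = (0, 0.625, -2.625)
(p₂, q₂, r₂) = (0, 0.625, -2.625) − 0.125·(0, -0.75, -8.25) = (0, 0.71875, -1.59375)
(p₃, q₃, r₃) = (0, 0.71875, -1.59375) − 0.125·(0, -0.5625, -6.1875) = (0, 0.7890625, -0.8203125)
∂f/∂p at (0, 0.7890625, -0.8203125) = 0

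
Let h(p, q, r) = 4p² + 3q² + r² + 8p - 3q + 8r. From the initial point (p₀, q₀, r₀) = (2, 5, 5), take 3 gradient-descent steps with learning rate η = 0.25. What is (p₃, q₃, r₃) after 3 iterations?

(-4, -0.0625, -2.875)

∇h = (8p + 8, 6q - 3, 2r + 8)
Step 1: at (2, 5, 5), ∇h = (24, 27, 18) → (2, 5, 5) − 0.25·(24, 27, 18) = (-4, -1.75, 0.5)
Step 2: at (-4, -1.75, 0.5), ∇h = (-24, -13.5, 9) → (-4, -1.75, 0.5) − 0.25·(-24, -13.5, 9) = (2, 1.625, -1.75)
Step 3: at (2, 1.625, -1.75), ∇h = (24, 6.75, 4.5) → (2, 1.625, -1.75) − 0.25·(24, 6.75, 4.5) = (-4, -0.0625, -2.875)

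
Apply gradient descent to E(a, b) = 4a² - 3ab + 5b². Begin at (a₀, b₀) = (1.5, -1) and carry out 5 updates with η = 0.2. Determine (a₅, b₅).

(-5.95392, 8.26048)

∇E = (8a - 3b, -3a + 10b)
(a₁, b₁) = (1.5, -1) − 0.2·(15, -14.5) = (-1.5, 1.9)
(a₂, b₂) = (-1.5, 1.9) − 0.2·(-17.7, 23.5) = (2.04, -2.8)
(a₃, b₃) = (2.04, -2.8) − 0.2·(24.72, -34.12) = (-2.904, 4.024)
(a₄, b₄) = (-2.904, 4.024) − 0.2·(-35.304, 48.952) = (4.1568, -5.7664)
(a₅, b₅) = (4.1568, -5.7664) − 0.2·(50.5536, -70.1344) = (-5.95392, 8.26048)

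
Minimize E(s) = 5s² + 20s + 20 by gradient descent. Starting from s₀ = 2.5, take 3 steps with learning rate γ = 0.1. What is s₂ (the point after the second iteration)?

E′(s) = 10s + 20
s₁ = 2.5 − 0.1·45 = -2
s₂ = -2 − 0.1·0 = -2

-2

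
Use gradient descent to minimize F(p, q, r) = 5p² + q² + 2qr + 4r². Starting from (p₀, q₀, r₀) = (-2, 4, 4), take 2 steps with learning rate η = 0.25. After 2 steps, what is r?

6

∇F = (10p, 2q + 2r, 2q + 8r)
Step 1: at (-2, 4, 4), ∇F = (-20, 16, 40) → (-2, 4, 4) − 0.25·(-20, 16, 40) = (3, 0, -6)
Step 2: at (3, 0, -6), ∇F = (30, -12, -48) → (3, 0, -6) − 0.25·(30, -12, -48) = (-4.5, 3, 6)
r = 6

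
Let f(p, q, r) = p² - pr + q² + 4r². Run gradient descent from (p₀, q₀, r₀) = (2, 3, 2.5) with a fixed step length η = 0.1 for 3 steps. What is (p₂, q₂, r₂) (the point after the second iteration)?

(1.55, 1.92, 0.325)

∇f = (2p - r, 2q, -p + 8r)
(p₁, q₁, r₁) = (2, 3, 2.5) − 0.1·(1.5, 6, 18) = (1.85, 2.4, 0.7)
(p₂, q₂, r₂) = (1.85, 2.4, 0.7) − 0.1·(3, 4.8, 3.75) = (1.55, 1.92, 0.325)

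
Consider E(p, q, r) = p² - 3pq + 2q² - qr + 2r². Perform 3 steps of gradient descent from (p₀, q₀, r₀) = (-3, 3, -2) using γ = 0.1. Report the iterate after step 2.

∇E = (2p - 3q, -3p + 4q - r, -q + 4r)
Step 1: at (-3, 3, -2), ∇E = (-15, 23, -11) → (-3, 3, -2) − 0.1·(-15, 23, -11) = (-1.5, 0.7, -0.9)
Step 2: at (-1.5, 0.7, -0.9), ∇E = (-5.1, 8.2, -4.3) → (-1.5, 0.7, -0.9) − 0.1·(-5.1, 8.2, -4.3) = (-0.99, -0.12, -0.47)

(-0.99, -0.12, -0.47)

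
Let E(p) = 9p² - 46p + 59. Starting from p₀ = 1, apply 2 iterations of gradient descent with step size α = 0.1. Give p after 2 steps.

1.56

E′(p) = 18p - 46
Step 1: E′(1) = -28; p₁ = 1 − 0.1·(-28) = 3.8
Step 2: E′(3.8) = 22.4; p₂ = 3.8 − 0.1·22.4 = 1.56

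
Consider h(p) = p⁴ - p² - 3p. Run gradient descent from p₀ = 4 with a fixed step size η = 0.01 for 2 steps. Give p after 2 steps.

h′(p) = 4p³ - 2p - 3
p₁ = 4 − 0.01·245 = 1.55
p₂ = 1.55 − 0.01·8.7955 = 1.462045

1.462045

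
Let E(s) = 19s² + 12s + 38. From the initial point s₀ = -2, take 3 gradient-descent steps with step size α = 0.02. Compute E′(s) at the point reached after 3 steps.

-0.884736

E′(s) = 38s + 12
s₁ = -2 − 0.02·(-64) = -0.72
s₂ = -0.72 − 0.02·(-15.36) = -0.4128
s₃ = -0.4128 − 0.02·(-3.6864) = -0.339072
E′(s) at (-0.339072) = -0.884736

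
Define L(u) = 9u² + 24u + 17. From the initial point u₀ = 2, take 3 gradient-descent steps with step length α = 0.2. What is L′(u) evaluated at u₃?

-1054.56

L′(u) = 18u + 24
Step 1: L′(2) = 60; u₁ = 2 − 0.2·60 = -10
Step 2: L′(-10) = -156; u₂ = -10 − 0.2·(-156) = 21.2
Step 3: L′(21.2) = 405.6; u₃ = 21.2 − 0.2·405.6 = -59.92
L′(u) at (-59.92) = -1054.56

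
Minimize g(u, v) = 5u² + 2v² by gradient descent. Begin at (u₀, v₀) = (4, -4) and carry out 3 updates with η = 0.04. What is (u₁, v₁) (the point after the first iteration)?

∇g = (10u, 4v)
Step 1: at (4, -4), ∇g = (40, -16) → (4, -4) − 0.04·(40, -16) = (2.4, -3.36)

(2.4, -3.36)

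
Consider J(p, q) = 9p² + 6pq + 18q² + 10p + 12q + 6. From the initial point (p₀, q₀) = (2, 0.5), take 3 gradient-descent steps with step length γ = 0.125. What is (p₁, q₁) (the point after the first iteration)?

∇J = (18p + 6q + 10, 6p + 36q + 12)
(p₁, q₁) = (2, 0.5) − 0.125·(49, 42) = (-4.125, -4.75)

(-4.125, -4.75)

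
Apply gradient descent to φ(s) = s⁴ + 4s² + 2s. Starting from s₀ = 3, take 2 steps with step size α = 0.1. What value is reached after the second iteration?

φ′(s) = 4s³ + 8s + 2
s₁ = 3 − 0.1·134 = -10.4
s₂ = -10.4 − 0.1·(-4580.656) = 447.6656

447.6656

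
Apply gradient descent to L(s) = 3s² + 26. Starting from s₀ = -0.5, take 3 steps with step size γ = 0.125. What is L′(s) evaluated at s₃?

-0.046875

L′(s) = 6s
Step 1: L′(-0.5) = -3; s₁ = -0.5 − 0.125·(-3) = -0.125
Step 2: L′(-0.125) = -0.75; s₂ = -0.125 − 0.125·(-0.75) = -0.03125
Step 3: L′(-0.03125) = -0.1875; s₃ = -0.03125 − 0.125·(-0.1875) = -0.0078125
L′(s) at (-0.0078125) = -0.046875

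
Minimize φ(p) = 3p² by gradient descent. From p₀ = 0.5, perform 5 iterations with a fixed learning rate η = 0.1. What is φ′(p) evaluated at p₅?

φ′(p) = 6p
p₁ = 0.5 − 0.1·3 = 0.2
p₂ = 0.2 − 0.1·1.2 = 0.08
p₃ = 0.08 − 0.1·0.48 = 0.032
p₄ = 0.032 − 0.1·0.192 = 0.0128
p₅ = 0.0128 − 0.1·0.0768 = 0.00512
φ′(p) at (0.00512) = 0.03072

0.03072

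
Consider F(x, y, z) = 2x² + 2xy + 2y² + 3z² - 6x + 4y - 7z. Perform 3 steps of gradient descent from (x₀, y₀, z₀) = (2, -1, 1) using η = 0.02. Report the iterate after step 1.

∇F = (4x + 2y - 6, 2x + 4y + 4, 6z - 7)
(x₁, y₁, z₁) = (2, -1, 1) − 0.02·(0, 4, -1) = (2, -1.08, 1.02)

(2, -1.08, 1.02)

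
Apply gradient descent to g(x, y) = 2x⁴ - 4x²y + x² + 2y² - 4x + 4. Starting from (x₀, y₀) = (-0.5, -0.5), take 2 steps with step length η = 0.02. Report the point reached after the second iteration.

∇g = (8x³ - 8xy + 2x - 4, -4x² + 4y)
(x₁, y₁) = (-0.5, -0.5) − 0.02·(-8, -3) = (-0.34, -0.44)
(x₂, y₂) = (-0.34, -0.44) − 0.02·(-6.191232, -2.2224) = (-0.21617536, -0.395552)

(-0.21617536, -0.395552)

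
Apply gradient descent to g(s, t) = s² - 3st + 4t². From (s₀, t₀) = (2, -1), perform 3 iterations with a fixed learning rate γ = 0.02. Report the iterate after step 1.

(1.86, -0.72)

∇g = (2s - 3t, -3s + 8t)
Step 1: at (2, -1), ∇g = (7, -14) → (2, -1) − 0.02·(7, -14) = (1.86, -0.72)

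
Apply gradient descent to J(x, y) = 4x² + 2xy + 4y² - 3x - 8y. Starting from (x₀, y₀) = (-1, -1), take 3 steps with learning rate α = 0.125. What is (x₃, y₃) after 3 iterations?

(0.1640625, 0.984375)

∇J = (8x + 2y - 3, 2x + 8y - 8)
Step 1: at (-1, -1), ∇J = (-13, -18) → (-1, -1) − 0.125·(-13, -18) = (0.625, 1.25)
Step 2: at (0.625, 1.25), ∇J = (4.5, 3.25) → (0.625, 1.25) − 0.125·(4.5, 3.25) = (0.0625, 0.84375)
Step 3: at (0.0625, 0.84375), ∇J = (-0.8125, -1.125) → (0.0625, 0.84375) − 0.125·(-0.8125, -1.125) = (0.1640625, 0.984375)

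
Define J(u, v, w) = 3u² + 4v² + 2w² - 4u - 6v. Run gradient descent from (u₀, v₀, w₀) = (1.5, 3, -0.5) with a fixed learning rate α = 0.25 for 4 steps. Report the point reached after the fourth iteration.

(0.71875, 3, 0)

∇J = (6u - 4, 8v - 6, 4w)
Step 1: at (1.5, 3, -0.5), ∇J = (5, 18, -2) → (1.5, 3, -0.5) − 0.25·(5, 18, -2) = (0.25, -1.5, 0)
Step 2: at (0.25, -1.5, 0), ∇J = (-2.5, -18, 0) → (0.25, -1.5, 0) − 0.25·(-2.5, -18, 0) = (0.875, 3, 0)
Step 3: at (0.875, 3, 0), ∇J = (1.25, 18, 0) → (0.875, 3, 0) − 0.25·(1.25, 18, 0) = (0.5625, -1.5, 0)
Step 4: at (0.5625, -1.5, 0), ∇J = (-0.625, -18, 0) → (0.5625, -1.5, 0) − 0.25·(-0.625, -18, 0) = (0.71875, 3, 0)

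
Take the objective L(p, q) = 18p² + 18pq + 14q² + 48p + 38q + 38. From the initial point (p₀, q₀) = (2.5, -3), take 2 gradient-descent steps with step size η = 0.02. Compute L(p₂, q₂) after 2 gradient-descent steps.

∇L = (36p + 18q + 48, 18p + 28q + 38)
Step 1: at (2.5, -3), ∇L = (84, -1) → (2.5, -3) − 0.02·(84, -1) = (0.82, -2.98)
Step 2: at (0.82, -2.98), ∇L = (23.88, -30.68) → (0.82, -2.98) − 0.02·(23.88, -30.68) = (0.3424, -2.3664)
L(0.3424, -2.3664) = 30.43556864

30.43556864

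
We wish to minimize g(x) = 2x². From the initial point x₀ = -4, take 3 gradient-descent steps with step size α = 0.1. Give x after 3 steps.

-0.864

g′(x) = 4x
Step 1: g′(-4) = -16; x₁ = -4 − 0.1·(-16) = -2.4
Step 2: g′(-2.4) = -9.6; x₂ = -2.4 − 0.1·(-9.6) = -1.44
Step 3: g′(-1.44) = -5.76; x₃ = -1.44 − 0.1·(-5.76) = -0.864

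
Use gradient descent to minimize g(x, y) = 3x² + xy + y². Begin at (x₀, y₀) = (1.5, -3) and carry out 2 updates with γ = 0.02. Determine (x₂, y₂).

(1.2726, -2.8212)

∇g = (6x + y, x + 2y)
Step 1: at (1.5, -3), ∇g = (6, -4.5) → (1.5, -3) − 0.02·(6, -4.5) = (1.38, -2.91)
Step 2: at (1.38, -2.91), ∇g = (5.37, -4.44) → (1.38, -2.91) − 0.02·(5.37, -4.44) = (1.2726, -2.8212)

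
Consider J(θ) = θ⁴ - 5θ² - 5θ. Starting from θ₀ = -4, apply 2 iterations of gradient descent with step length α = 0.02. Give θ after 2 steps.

0.59807296

J′(θ) = 4θ³ - 10θ - 5
θ₁ = -4 − 0.02·(-221) = 0.42
θ₂ = 0.42 − 0.02·(-8.903648) = 0.59807296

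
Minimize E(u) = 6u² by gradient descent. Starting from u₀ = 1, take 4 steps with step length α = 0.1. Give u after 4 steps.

0.0016

E′(u) = 12u
u₁ = 1 − 0.1·12 = -0.2
u₂ = -0.2 − 0.1·(-2.4) = 0.04
u₃ = 0.04 − 0.1·0.48 = -0.008
u₄ = -0.008 − 0.1·(-0.096) = 0.0016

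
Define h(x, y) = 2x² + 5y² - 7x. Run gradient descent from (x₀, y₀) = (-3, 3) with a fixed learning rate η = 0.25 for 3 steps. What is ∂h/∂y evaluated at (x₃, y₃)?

∇h = (4x - 7, 10y)
Step 1: at (-3, 3), ∇h = (-19, 30) → (-3, 3) − 0.25·(-19, 30) = (1.75, -4.5)
Step 2: at (1.75, -4.5), ∇h = (0, -45) → (1.75, -4.5) − 0.25·(0, -45) = (1.75, 6.75)
Step 3: at (1.75, 6.75), ∇h = (0, 67.5) → (1.75, 6.75) − 0.25·(0, 67.5) = (1.75, -10.125)
∂h/∂y at (1.75, -10.125) = -101.25

-101.25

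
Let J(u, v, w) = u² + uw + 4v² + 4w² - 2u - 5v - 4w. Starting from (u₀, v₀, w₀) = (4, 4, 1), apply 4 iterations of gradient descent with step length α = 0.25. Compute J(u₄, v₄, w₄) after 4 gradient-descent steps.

∇J = (2u + w - 2, 8v - 5, u + 8w - 4)
(u₁, v₁, w₁) = (4, 4, 1) − 0.25·(7, 27, 8) = (2.25, -2.75, -1)
(u₂, v₂, w₂) = (2.25, -2.75, -1) − 0.25·(1.5, -27, -9.75) = (1.875, 4, 1.4375)
(u₃, v₃, w₃) = (1.875, 4, 1.4375) − 0.25·(3.1875, 27, 9.375) = (1.078125, -2.75, -0.90625)
(u₄, v₄, w₄) = (1.078125, -2.75, -0.90625) − 0.25·(-0.75, -27, -10.171875) = (1.265625, 4, 1.63671875)
J(1.265625, 4, 1.63671875) = 49.310546875

49.310546875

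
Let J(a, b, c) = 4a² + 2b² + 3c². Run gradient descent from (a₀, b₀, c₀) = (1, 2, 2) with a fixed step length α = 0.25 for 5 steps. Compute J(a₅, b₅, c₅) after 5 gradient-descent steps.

4.01171875

∇J = (8a, 4b, 6c)
(a₁, b₁, c₁) = (1, 2, 2) − 0.25·(8, 8, 12) = (-1, 0, -1)
(a₂, b₂, c₂) = (-1, 0, -1) − 0.25·(-8, 0, -6) = (1, 0, 0.5)
(a₃, b₃, c₃) = (1, 0, 0.5) − 0.25·(8, 0, 3) = (-1, 0, -0.25)
(a₄, b₄, c₄) = (-1, 0, -0.25) − 0.25·(-8, 0, -1.5) = (1, 0, 0.125)
(a₅, b₅, c₅) = (1, 0, 0.125) − 0.25·(8, 0, 0.75) = (-1, 0, -0.0625)
J(-1, 0, -0.0625) = 4.01171875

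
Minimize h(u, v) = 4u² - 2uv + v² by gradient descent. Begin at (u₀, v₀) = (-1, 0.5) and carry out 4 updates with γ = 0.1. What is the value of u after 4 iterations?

0.0296

∇h = (8u - 2v, -2u + 2v)
(u₁, v₁) = (-1, 0.5) − 0.1·(-9, 3) = (-0.1, 0.2)
(u₂, v₂) = (-0.1, 0.2) − 0.1·(-1.2, 0.6) = (0.02, 0.14)
(u₃, v₃) = (0.02, 0.14) − 0.1·(-0.12, 0.24) = (0.032, 0.116)
(u₄, v₄) = (0.032, 0.116) − 0.1·(0.024, 0.168) = (0.0296, 0.0992)
u = 0.0296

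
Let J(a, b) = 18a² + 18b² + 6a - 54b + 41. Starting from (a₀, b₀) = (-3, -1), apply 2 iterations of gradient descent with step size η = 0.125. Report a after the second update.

-34.875

∇J = (36a + 6, 36b - 54)
Step 1: at (-3, -1), ∇J = (-102, -90) → (-3, -1) − 0.125·(-102, -90) = (9.75, 10.25)
Step 2: at (9.75, 10.25), ∇J = (357, 315) → (9.75, 10.25) − 0.125·(357, 315) = (-34.875, -29.125)
a = -34.875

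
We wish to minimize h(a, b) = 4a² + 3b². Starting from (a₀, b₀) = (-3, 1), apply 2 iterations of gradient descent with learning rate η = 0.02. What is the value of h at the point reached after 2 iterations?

19.72245504

∇h = (8a, 6b)
Step 1: at (-3, 1), ∇h = (-24, 6) → (-3, 1) − 0.02·(-24, 6) = (-2.52, 0.88)
Step 2: at (-2.52, 0.88), ∇h = (-20.16, 5.28) → (-2.52, 0.88) − 0.02·(-20.16, 5.28) = (-2.1168, 0.7744)
h(-2.1168, 0.7744) = 19.72245504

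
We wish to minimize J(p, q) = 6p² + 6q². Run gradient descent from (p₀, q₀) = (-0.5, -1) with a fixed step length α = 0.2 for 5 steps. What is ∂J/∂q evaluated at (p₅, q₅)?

∇J = (12p, 12q)
Step 1: at (-0.5, -1), ∇J = (-6, -12) → (-0.5, -1) − 0.2·(-6, -12) = (0.7, 1.4)
Step 2: at (0.7, 1.4), ∇J = (8.4, 16.8) → (0.7, 1.4) − 0.2·(8.4, 16.8) = (-0.98, -1.96)
Step 3: at (-0.98, -1.96), ∇J = (-11.76, -23.52) → (-0.98, -1.96) − 0.2·(-11.76, -23.52) = (1.372, 2.744)
Step 4: at (1.372, 2.744), ∇J = (16.464, 32.928) → (1.372, 2.744) − 0.2·(16.464, 32.928) = (-1.9208, -3.8416)
Step 5: at (-1.9208, -3.8416), ∇J = (-23.0496, -46.0992) → (-1.9208, -3.8416) − 0.2·(-23.0496, -46.0992) = (2.68912, 5.37824)
∂J/∂q at (2.68912, 5.37824) = 64.53888

64.53888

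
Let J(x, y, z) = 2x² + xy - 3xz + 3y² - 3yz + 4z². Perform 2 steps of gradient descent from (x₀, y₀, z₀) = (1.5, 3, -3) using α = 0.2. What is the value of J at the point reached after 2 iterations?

299.4336

∇J = (4x + y - 3z, x + 6y - 3z, -3x - 3y + 8z)
Step 1: at (1.5, 3, -3), ∇J = (18, 28.5, -37.5) → (1.5, 3, -3) − 0.2·(18, 28.5, -37.5) = (-2.1, -2.7, 4.5)
Step 2: at (-2.1, -2.7, 4.5), ∇J = (-24.6, -31.8, 50.4) → (-2.1, -2.7, 4.5) − 0.2·(-24.6, -31.8, 50.4) = (2.82, 3.66, -5.58)
J(2.82, 3.66, -5.58) = 299.4336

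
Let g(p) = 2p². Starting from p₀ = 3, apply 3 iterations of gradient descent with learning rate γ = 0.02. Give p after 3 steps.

2.336064

g′(p) = 4p
p₁ = 3 − 0.02·12 = 2.76
p₂ = 2.76 − 0.02·11.04 = 2.5392
p₃ = 2.5392 − 0.02·10.1568 = 2.336064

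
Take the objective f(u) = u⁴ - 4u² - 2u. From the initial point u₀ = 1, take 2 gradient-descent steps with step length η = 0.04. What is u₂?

f′(u) = 4u³ - 8u - 2
u₁ = 1 − 0.04·(-6) = 1.24
u₂ = 1.24 − 0.04·(-4.293504) = 1.41174016

1.41174016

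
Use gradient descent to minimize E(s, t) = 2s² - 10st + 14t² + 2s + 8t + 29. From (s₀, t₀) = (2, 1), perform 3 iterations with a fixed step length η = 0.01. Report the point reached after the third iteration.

(1.95712, 0.640256)

∇E = (4s - 10t + 2, -10s + 28t + 8)
Step 1: at (2, 1), ∇E = (0, 16) → (2, 1) − 0.01·(0, 16) = (2, 0.84)
Step 2: at (2, 0.84), ∇E = (1.6, 11.52) → (2, 0.84) − 0.01·(1.6, 11.52) = (1.984, 0.7248)
Step 3: at (1.984, 0.7248), ∇E = (2.688, 8.4544) → (1.984, 0.7248) − 0.01·(2.688, 8.4544) = (1.95712, 0.640256)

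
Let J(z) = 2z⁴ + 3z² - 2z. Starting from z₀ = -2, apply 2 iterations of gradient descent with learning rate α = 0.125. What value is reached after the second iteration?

J′(z) = 8z³ + 6z - 2
Step 1: J′(-2) = -78; z₁ = -2 − 0.125·(-78) = 7.75
Step 2: J′(7.75) = 3768.375; z₂ = 7.75 − 0.125·3768.375 = -463.296875

-463.296875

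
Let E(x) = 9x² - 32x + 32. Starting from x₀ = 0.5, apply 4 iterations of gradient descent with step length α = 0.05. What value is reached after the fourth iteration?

1.77765

E′(x) = 18x - 32
Step 1: E′(0.5) = -23; x₁ = 0.5 − 0.05·(-23) = 1.65
Step 2: E′(1.65) = -2.3; x₂ = 1.65 − 0.05·(-2.3) = 1.765
Step 3: E′(1.765) = -0.23; x₃ = 1.765 − 0.05·(-0.23) = 1.7765
Step 4: E′(1.7765) = -0.023; x₄ = 1.7765 − 0.05·(-0.023) = 1.77765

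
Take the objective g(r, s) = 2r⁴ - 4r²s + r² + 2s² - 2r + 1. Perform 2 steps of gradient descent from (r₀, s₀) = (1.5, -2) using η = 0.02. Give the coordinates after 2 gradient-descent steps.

∇g = (8r³ - 8rs + 2r - 2, -4r² + 4s)
(r₁, s₁) = (1.5, -2) − 0.02·(52, -17) = (0.46, -1.66)
(r₂, s₂) = (0.46, -1.66) − 0.02·(5.807488, -7.4864) = (0.34385024, -1.510272)

(0.34385024, -1.510272)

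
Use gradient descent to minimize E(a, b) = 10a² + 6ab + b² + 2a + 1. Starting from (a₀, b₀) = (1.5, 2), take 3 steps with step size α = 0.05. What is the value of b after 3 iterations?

1.434

∇E = (20a + 6b + 2, 6a + 2b)
Step 1: at (1.5, 2), ∇E = (44, 13) → (1.5, 2) − 0.05·(44, 13) = (-0.7, 1.35)
Step 2: at (-0.7, 1.35), ∇E = (-3.9, -1.5) → (-0.7, 1.35) − 0.05·(-3.9, -1.5) = (-0.505, 1.425)
Step 3: at (-0.505, 1.425), ∇E = (0.45, -0.18) → (-0.505, 1.425) − 0.05·(0.45, -0.18) = (-0.5275, 1.434)
b = 1.434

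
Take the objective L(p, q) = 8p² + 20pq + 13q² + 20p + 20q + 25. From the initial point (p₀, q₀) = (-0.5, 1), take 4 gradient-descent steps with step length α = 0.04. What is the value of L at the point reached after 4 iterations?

11.86859591532544

∇L = (16p + 20q + 20, 20p + 26q + 20)
(p₁, q₁) = (-0.5, 1) − 0.04·(32, 36) = (-1.78, -0.44)
(p₂, q₂) = (-1.78, -0.44) − 0.04·(-17.28, -27.04) = (-1.0888, 0.6416)
(p₃, q₃) = (-1.0888, 0.6416) − 0.04·(15.4112, 14.9056) = (-1.705248, 0.045376)
(p₄, q₄) = (-1.705248, 0.045376) − 0.04·(-6.376448, -12.925184) = (-1.45019008, 0.56238336)
L(-1.45019008, 0.56238336) = 11.86859591532544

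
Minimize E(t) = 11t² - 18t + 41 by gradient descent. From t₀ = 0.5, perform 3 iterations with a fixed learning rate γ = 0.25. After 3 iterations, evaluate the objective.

E′(t) = 22t - 18
Step 1: E′(0.5) = -7; t₁ = 0.5 − 0.25·(-7) = 2.25
Step 2: E′(2.25) = 31.5; t₂ = 2.25 − 0.25·31.5 = -5.625
Step 3: E′(-5.625) = -141.75; t₃ = -5.625 − 0.25·(-141.75) = 29.8125
E(29.8125) = 9281.01171875

9281.01171875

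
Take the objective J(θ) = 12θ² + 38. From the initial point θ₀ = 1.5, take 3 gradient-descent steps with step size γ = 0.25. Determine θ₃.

J′(θ) = 24θ
Step 1: J′(1.5) = 36; θ₁ = 1.5 − 0.25·36 = -7.5
Step 2: J′(-7.5) = -180; θ₂ = -7.5 − 0.25·(-180) = 37.5
Step 3: J′(37.5) = 900; θ₃ = 37.5 − 0.25·900 = -187.5

-187.5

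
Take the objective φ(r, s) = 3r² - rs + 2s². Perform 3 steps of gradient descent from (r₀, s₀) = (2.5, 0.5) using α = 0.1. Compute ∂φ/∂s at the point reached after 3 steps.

1.0005

∇φ = (6r - s, -r + 4s)
Step 1: at (2.5, 0.5), ∇φ = (14.5, -0.5) → (2.5, 0.5) − 0.1·(14.5, -0.5) = (1.05, 0.55)
Step 2: at (1.05, 0.55), ∇φ = (5.75, 1.15) → (1.05, 0.55) − 0.1·(5.75, 1.15) = (0.475, 0.435)
Step 3: at (0.475, 0.435), ∇φ = (2.415, 1.265) → (0.475, 0.435) − 0.1·(2.415, 1.265) = (0.2335, 0.3085)
∂φ/∂s at (0.2335, 0.3085) = 1.0005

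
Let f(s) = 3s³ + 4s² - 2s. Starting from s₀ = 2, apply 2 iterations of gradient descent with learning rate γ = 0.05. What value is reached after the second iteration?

-0.3125

f′(s) = 9s² + 8s - 2
s₁ = 2 − 0.05·50 = -0.5
s₂ = -0.5 − 0.05·(-3.75) = -0.3125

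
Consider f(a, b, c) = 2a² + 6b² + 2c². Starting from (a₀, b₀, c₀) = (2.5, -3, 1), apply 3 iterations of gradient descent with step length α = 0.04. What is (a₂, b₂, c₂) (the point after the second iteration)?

(1.764, -0.8112, 0.7056)

∇f = (4a, 12b, 4c)
(a₁, b₁, c₁) = (2.5, -3, 1) − 0.04·(10, -36, 4) = (2.1, -1.56, 0.84)
(a₂, b₂, c₂) = (2.1, -1.56, 0.84) − 0.04·(8.4, -18.72, 3.36) = (1.764, -0.8112, 0.7056)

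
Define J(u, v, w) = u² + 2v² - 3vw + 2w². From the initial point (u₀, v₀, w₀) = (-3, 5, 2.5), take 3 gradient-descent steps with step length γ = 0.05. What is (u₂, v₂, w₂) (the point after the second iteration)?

(-2.43, 3.9125, 2.85625)

∇J = (2u, 4v - 3w, -3v + 4w)
Step 1: at (-3, 5, 2.5), ∇J = (-6, 12.5, -5) → (-3, 5, 2.5) − 0.05·(-6, 12.5, -5) = (-2.7, 4.375, 2.75)
Step 2: at (-2.7, 4.375, 2.75), ∇J = (-5.4, 9.25, -2.125) → (-2.7, 4.375, 2.75) − 0.05·(-5.4, 9.25, -2.125) = (-2.43, 3.9125, 2.85625)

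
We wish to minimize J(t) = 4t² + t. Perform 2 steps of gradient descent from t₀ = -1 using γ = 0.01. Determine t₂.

J′(t) = 8t + 1
t₁ = -1 − 0.01·(-7) = -0.93
t₂ = -0.93 − 0.01·(-6.44) = -0.8656

-0.8656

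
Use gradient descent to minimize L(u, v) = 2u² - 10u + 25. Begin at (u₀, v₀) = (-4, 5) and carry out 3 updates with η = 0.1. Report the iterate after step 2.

∇L = (4u - 10, 0)
Step 1: at (-4, 5), ∇L = (-26, 0) → (-4, 5) − 0.1·(-26, 0) = (-1.4, 5)
Step 2: at (-1.4, 5), ∇L = (-15.6, 0) → (-1.4, 5) − 0.1·(-15.6, 0) = (0.16, 5)

(0.16, 5)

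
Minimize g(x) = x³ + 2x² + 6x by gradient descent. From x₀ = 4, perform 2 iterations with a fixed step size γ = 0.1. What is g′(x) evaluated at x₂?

g′(x) = 3x² + 4x + 6
x₁ = 4 − 0.1·70 = -3
x₂ = -3 − 0.1·21 = -5.1
g′(x) at (-5.1) = 63.63

63.63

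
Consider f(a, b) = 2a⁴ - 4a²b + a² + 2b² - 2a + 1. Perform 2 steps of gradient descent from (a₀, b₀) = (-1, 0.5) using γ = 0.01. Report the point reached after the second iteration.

(-0.85757696, 0.533056)

∇f = (8a³ - 8ab + 2a - 2, -4a² + 4b)
Step 1: at (-1, 0.5), ∇f = (-8, -2) → (-1, 0.5) − 0.01·(-8, -2) = (-0.92, 0.52)
Step 2: at (-0.92, 0.52), ∇f = (-6.242304, -1.3056) → (-0.92, 0.52) − 0.01·(-6.242304, -1.3056) = (-0.85757696, 0.533056)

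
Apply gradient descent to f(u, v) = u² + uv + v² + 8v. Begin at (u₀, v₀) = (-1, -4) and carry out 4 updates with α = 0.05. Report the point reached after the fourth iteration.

∇f = (2u + v, u + 2v + 8)
(u₁, v₁) = (-1, -4) − 0.05·(-6, -1) = (-0.7, -3.95)
(u₂, v₂) = (-0.7, -3.95) − 0.05·(-5.35, -0.6) = (-0.4325, -3.92)
(u₃, v₃) = (-0.4325, -3.92) − 0.05·(-4.785, -0.2725) = (-0.19325, -3.906375)
(u₄, v₄) = (-0.19325, -3.906375) − 0.05·(-4.292875, -0.006) = (0.02139375, -3.906075)

(0.02139375, -3.906075)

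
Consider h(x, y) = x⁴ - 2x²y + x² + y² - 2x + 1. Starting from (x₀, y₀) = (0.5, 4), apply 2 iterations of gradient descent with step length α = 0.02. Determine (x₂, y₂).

∇h = (4x³ - 4xy + 2x - 2, -2x² + 2y)
(x₁, y₁) = (0.5, 4) − 0.02·(-8.5, 7.5) = (0.67, 3.85)
(x₂, y₂) = (0.67, 3.85) − 0.02·(-9.774948, 6.8022) = (0.86549896, 3.713956)

(0.86549896, 3.713956)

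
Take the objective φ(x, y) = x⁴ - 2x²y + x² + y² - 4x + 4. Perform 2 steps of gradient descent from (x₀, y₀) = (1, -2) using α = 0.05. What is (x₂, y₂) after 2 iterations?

(0.455, -1.505)

∇φ = (4x³ - 4xy + 2x - 4, -2x² + 2y)
(x₁, y₁) = (1, -2) − 0.05·(10, -6) = (0.5, -1.7)
(x₂, y₂) = (0.5, -1.7) − 0.05·(0.9, -3.9) = (0.455, -1.505)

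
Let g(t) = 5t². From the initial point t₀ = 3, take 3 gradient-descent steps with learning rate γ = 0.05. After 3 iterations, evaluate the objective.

g′(t) = 10t
Step 1: g′(3) = 30; t₁ = 3 − 0.05·30 = 1.5
Step 2: g′(1.5) = 15; t₂ = 1.5 − 0.05·15 = 0.75
Step 3: g′(0.75) = 7.5; t₃ = 0.75 − 0.05·7.5 = 0.375
g(0.375) = 0.703125

0.703125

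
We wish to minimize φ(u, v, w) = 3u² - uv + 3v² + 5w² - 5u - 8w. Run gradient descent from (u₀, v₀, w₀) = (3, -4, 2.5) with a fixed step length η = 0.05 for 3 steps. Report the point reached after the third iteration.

(1.298375, -1.142125, 1.0125)

∇φ = (6u - v - 5, -u + 6v, 10w - 8)
(u₁, v₁, w₁) = (3, -4, 2.5) − 0.05·(17, -27, 17) = (2.15, -2.65, 1.65)
(u₂, v₂, w₂) = (2.15, -2.65, 1.65) − 0.05·(10.55, -18.05, 8.5) = (1.6225, -1.7475, 1.225)
(u₃, v₃, w₃) = (1.6225, -1.7475, 1.225) − 0.05·(6.4825, -12.1075, 4.25) = (1.298375, -1.142125, 1.0125)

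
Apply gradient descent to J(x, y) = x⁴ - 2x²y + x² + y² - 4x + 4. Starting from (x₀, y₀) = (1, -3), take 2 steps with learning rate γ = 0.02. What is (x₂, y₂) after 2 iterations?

∇J = (4x³ - 4xy + 2x - 4, -2x² + 2y)
Step 1: at (1, -3), ∇J = (14, -8) → (1, -3) − 0.02·(14, -8) = (0.72, -2.84)
Step 2: at (0.72, -2.84), ∇J = (7.112192, -6.7168) → (0.72, -2.84) − 0.02·(7.112192, -6.7168) = (0.57775616, -2.705664)

(0.57775616, -2.705664)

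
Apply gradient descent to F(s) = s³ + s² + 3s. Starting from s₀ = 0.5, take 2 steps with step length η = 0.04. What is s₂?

0.153668

F′(s) = 3s² + 2s + 3
Step 1: F′(0.5) = 4.75; s₁ = 0.5 − 0.04·4.75 = 0.31
Step 2: F′(0.31) = 3.9083; s₂ = 0.31 − 0.04·3.9083 = 0.153668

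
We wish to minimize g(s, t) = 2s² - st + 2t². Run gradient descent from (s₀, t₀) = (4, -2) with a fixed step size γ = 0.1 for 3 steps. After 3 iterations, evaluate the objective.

1.056072

∇g = (4s - t, -s + 4t)
Step 1: at (4, -2), ∇g = (18, -12) → (4, -2) − 0.1·(18, -12) = (2.2, -0.8)
Step 2: at (2.2, -0.8), ∇g = (9.6, -5.4) → (2.2, -0.8) − 0.1·(9.6, -5.4) = (1.24, -0.26)
Step 3: at (1.24, -0.26), ∇g = (5.22, -2.28) → (1.24, -0.26) − 0.1·(5.22, -2.28) = (0.718, -0.032)
g(0.718, -0.032) = 1.056072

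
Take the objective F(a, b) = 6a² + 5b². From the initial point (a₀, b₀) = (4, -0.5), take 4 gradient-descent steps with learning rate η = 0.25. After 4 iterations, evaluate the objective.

24608.0361328125

∇F = (12a, 10b)
(a₁, b₁) = (4, -0.5) − 0.25·(48, -5) = (-8, 0.75)
(a₂, b₂) = (-8, 0.75) − 0.25·(-96, 7.5) = (16, -1.125)
(a₃, b₃) = (16, -1.125) − 0.25·(192, -11.25) = (-32, 1.6875)
(a₄, b₄) = (-32, 1.6875) − 0.25·(-384, 16.875) = (64, -2.53125)
F(64, -2.53125) = 24608.0361328125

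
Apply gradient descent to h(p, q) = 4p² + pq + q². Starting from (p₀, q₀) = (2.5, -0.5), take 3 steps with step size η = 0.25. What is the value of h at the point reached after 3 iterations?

∇h = (8p + q, p + 2q)
Step 1: at (2.5, -0.5), ∇h = (19.5, 1.5) → (2.5, -0.5) − 0.25·(19.5, 1.5) = (-2.375, -0.875)
Step 2: at (-2.375, -0.875), ∇h = (-19.875, -4.125) → (-2.375, -0.875) − 0.25·(-19.875, -4.125) = (2.59375, 0.15625)
Step 3: at (2.59375, 0.15625), ∇h = (20.90625, 2.90625) → (2.59375, 0.15625) − 0.25·(20.90625, 2.90625) = (-2.6328125, -0.5703125)
h(-2.6328125, -0.5703125) = 29.5535888671875

29.5535888671875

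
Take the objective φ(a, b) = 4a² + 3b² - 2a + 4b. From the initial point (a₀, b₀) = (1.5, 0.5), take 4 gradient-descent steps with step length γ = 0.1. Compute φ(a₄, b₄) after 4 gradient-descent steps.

-1.58064128

∇φ = (8a - 2, 6b + 4)
(a₁, b₁) = (1.5, 0.5) − 0.1·(10, 7) = (0.5, -0.2)
(a₂, b₂) = (0.5, -0.2) − 0.1·(2, 2.8) = (0.3, -0.48)
(a₃, b₃) = (0.3, -0.48) − 0.1·(0.4, 1.12) = (0.26, -0.592)
(a₄, b₄) = (0.26, -0.592) − 0.1·(0.08, 0.448) = (0.252, -0.6368)
φ(0.252, -0.6368) = -1.58064128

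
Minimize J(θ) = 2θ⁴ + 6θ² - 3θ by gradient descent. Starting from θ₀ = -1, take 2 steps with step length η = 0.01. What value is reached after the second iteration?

-0.61107736

J′(θ) = 8θ³ + 12θ - 3
Step 1: J′(-1) = -23; θ₁ = -1 − 0.01·(-23) = -0.77
Step 2: J′(-0.77) = -15.892264; θ₂ = -0.77 − 0.01·(-15.892264) = -0.61107736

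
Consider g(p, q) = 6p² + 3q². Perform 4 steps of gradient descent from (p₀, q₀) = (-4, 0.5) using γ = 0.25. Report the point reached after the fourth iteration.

(-64, 0.03125)

∇g = (12p, 6q)
Step 1: at (-4, 0.5), ∇g = (-48, 3) → (-4, 0.5) − 0.25·(-48, 3) = (8, -0.25)
Step 2: at (8, -0.25), ∇g = (96, -1.5) → (8, -0.25) − 0.25·(96, -1.5) = (-16, 0.125)
Step 3: at (-16, 0.125), ∇g = (-192, 0.75) → (-16, 0.125) − 0.25·(-192, 0.75) = (32, -0.0625)
Step 4: at (32, -0.0625), ∇g = (384, -0.375) → (32, -0.0625) − 0.25·(384, -0.375) = (-64, 0.03125)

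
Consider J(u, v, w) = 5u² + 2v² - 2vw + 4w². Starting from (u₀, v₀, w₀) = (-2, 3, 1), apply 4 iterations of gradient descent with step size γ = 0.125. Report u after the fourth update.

∇J = (10u, 4v - 2w, -2v + 8w)
Step 1: at (-2, 3, 1), ∇J = (-20, 10, 2) → (-2, 3, 1) − 0.125·(-20, 10, 2) = (0.5, 1.75, 0.75)
Step 2: at (0.5, 1.75, 0.75), ∇J = (5, 5.5, 2.5) → (0.5, 1.75, 0.75) − 0.125·(5, 5.5, 2.5) = (-0.125, 1.0625, 0.4375)
Step 3: at (-0.125, 1.0625, 0.4375), ∇J = (-1.25, 3.375, 1.375) → (-0.125, 1.0625, 0.4375) − 0.125·(-1.25, 3.375, 1.375) = (0.03125, 0.640625, 0.265625)
Step 4: at (0.03125, 0.640625, 0.265625), ∇J = (0.3125, 2.03125, 0.84375) → (0.03125, 0.640625, 0.265625) − 0.125·(0.3125, 2.03125, 0.84375) = (-0.0078125, 0.38671875, 0.16015625)
u = -0.0078125

-0.0078125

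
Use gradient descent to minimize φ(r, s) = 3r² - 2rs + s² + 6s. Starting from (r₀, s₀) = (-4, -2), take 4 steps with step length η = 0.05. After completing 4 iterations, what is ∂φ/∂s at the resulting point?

2.756

∇φ = (6r - 2s, -2r + 2s + 6)
Step 1: at (-4, -2), ∇φ = (-20, 10) → (-4, -2) − 0.05·(-20, 10) = (-3, -2.5)
Step 2: at (-3, -2.5), ∇φ = (-13, 7) → (-3, -2.5) − 0.05·(-13, 7) = (-2.35, -2.85)
Step 3: at (-2.35, -2.85), ∇φ = (-8.4, 5) → (-2.35, -2.85) − 0.05·(-8.4, 5) = (-1.93, -3.1)
Step 4: at (-1.93, -3.1), ∇φ = (-5.38, 3.66) → (-1.93, -3.1) − 0.05·(-5.38, 3.66) = (-1.661, -3.283)
∂φ/∂s at (-1.661, -3.283) = 2.756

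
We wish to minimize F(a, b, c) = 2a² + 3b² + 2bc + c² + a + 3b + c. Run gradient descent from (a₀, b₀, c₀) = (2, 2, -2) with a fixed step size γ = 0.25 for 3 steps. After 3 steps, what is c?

∇F = (4a + 1, 6b + 2c + 3, 2b + 2c + 1)
Step 1: at (2, 2, -2), ∇F = (9, 11, 1) → (2, 2, -2) − 0.25·(9, 11, 1) = (-0.25, -0.75, -2.25)
Step 2: at (-0.25, -0.75, -2.25), ∇F = (0, -6, -5) → (-0.25, -0.75, -2.25) − 0.25·(0, -6, -5) = (-0.25, 0.75, -1)
Step 3: at (-0.25, 0.75, -1), ∇F = (0, 5.5, 0.5) → (-0.25, 0.75, -1) − 0.25·(0, 5.5, 0.5) = (-0.25, -0.625, -1.125)
c = -1.125

-1.125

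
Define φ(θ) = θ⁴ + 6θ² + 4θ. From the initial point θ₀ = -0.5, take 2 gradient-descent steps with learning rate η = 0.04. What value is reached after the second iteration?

-0.35776

φ′(θ) = 4θ³ + 12θ + 4
Step 1: φ′(-0.5) = -2.5; θ₁ = -0.5 − 0.04·(-2.5) = -0.4
Step 2: φ′(-0.4) = -1.056; θ₂ = -0.4 − 0.04·(-1.056) = -0.35776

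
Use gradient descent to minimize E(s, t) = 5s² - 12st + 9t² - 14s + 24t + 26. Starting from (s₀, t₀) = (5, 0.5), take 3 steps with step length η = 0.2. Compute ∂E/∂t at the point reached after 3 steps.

2599.416

∇E = (10s - 12t - 14, -12s + 18t + 24)
Step 1: at (5, 0.5), ∇E = (30, -27) → (5, 0.5) − 0.2·(30, -27) = (-1, 5.9)
Step 2: at (-1, 5.9), ∇E = (-94.8, 142.2) → (-1, 5.9) − 0.2·(-94.8, 142.2) = (17.96, -22.54)
Step 3: at (17.96, -22.54), ∇E = (436.08, -597.24) → (17.96, -22.54) − 0.2·(436.08, -597.24) = (-69.256, 96.908)
∂E/∂t at (-69.256, 96.908) = 2599.416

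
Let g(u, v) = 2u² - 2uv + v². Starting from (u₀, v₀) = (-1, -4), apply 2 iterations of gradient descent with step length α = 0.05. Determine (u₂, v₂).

∇g = (4u - 2v, -2u + 2v)
Step 1: at (-1, -4), ∇g = (4, -6) → (-1, -4) − 0.05·(4, -6) = (-1.2, -3.7)
Step 2: at (-1.2, -3.7), ∇g = (2.6, -5) → (-1.2, -3.7) − 0.05·(2.6, -5) = (-1.33, -3.45)

(-1.33, -3.45)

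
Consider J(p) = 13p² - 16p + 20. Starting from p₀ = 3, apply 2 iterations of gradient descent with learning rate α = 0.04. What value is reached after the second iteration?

0.6192

J′(p) = 26p - 16
p₁ = 3 − 0.04·62 = 0.52
p₂ = 0.52 − 0.04·(-2.48) = 0.6192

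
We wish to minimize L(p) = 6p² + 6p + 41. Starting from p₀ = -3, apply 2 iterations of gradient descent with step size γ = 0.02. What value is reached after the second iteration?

-1.944

L′(p) = 12p + 6
Step 1: L′(-3) = -30; p₁ = -3 − 0.02·(-30) = -2.4
Step 2: L′(-2.4) = -22.8; p₂ = -2.4 − 0.02·(-22.8) = -1.944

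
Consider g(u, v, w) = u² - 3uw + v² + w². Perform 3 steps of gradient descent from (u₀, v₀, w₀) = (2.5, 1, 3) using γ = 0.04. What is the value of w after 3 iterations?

3.221376

∇g = (2u - 3w, 2v, -3u + 2w)
(u₁, v₁, w₁) = (2.5, 1, 3) − 0.04·(-4, 2, -1.5) = (2.66, 0.92, 3.06)
(u₂, v₂, w₂) = (2.66, 0.92, 3.06) − 0.04·(-3.86, 1.84, -1.86) = (2.8144, 0.8464, 3.1344)
(u₃, v₃, w₃) = (2.8144, 0.8464, 3.1344) − 0.04·(-3.7744, 1.6928, -2.1744) = (2.965376, 0.778688, 3.221376)
w = 3.221376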